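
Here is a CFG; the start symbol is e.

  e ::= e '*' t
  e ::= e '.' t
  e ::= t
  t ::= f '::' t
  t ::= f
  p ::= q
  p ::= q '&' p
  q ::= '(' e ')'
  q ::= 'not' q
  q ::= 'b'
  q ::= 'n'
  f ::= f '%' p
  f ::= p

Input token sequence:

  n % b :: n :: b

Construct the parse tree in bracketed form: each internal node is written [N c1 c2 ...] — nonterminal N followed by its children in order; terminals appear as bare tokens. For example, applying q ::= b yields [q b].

[e [t [f [f [p [q n]]] % [p [q b]]] :: [t [f [p [q n]]] :: [t [f [p [q b]]]]]]]

e
t
f :: t
f % p :: t
p % p :: t
q % p :: t
n % p :: t
n % q :: t
n % b :: t
n % b :: f :: t
n % b :: p :: t
n % b :: q :: t
n % b :: n :: t
n % b :: n :: f
n % b :: n :: p
n % b :: n :: q
n % b :: n :: b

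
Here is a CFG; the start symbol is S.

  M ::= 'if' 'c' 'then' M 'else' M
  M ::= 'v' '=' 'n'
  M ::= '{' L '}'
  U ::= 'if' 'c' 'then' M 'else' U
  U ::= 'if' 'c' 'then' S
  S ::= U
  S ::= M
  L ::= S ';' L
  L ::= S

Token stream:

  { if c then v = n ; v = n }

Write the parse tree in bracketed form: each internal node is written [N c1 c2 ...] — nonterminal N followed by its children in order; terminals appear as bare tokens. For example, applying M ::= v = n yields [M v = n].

S
M
{ L }
{ S ; L }
{ U ; L }
{ if c then S ; L }
{ if c then M ; L }
{ if c then v = n ; L }
{ if c then v = n ; S }
{ if c then v = n ; M }
{ if c then v = n ; v = n }

[S [M { [L [S [U if c then [S [M v = n]]]] ; [L [S [M v = n]]]] }]]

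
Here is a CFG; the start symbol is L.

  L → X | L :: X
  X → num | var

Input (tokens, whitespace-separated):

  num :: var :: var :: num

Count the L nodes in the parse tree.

[L [L [L [L [X num]] :: [X var]] :: [X var]] :: [X num]]

4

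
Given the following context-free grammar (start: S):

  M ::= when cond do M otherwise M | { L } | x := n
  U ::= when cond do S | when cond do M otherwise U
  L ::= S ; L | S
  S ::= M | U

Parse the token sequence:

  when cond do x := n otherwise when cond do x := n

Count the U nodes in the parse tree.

2

[S [U when cond do [M x := n] otherwise [U when cond do [S [M x := n]]]]]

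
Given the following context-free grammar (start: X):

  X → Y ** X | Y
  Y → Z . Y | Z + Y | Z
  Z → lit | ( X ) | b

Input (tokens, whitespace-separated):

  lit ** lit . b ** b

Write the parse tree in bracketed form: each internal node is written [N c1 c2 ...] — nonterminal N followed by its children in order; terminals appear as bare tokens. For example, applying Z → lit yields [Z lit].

[X [Y [Z lit]] ** [X [Y [Z lit] . [Y [Z b]]] ** [X [Y [Z b]]]]]

X
Y ** X
Z ** X
lit ** X
lit ** Y ** X
lit ** Z . Y ** X
lit ** lit . Y ** X
lit ** lit . Z ** X
lit ** lit . b ** X
lit ** lit . b ** Y
lit ** lit . b ** Z
lit ** lit . b ** b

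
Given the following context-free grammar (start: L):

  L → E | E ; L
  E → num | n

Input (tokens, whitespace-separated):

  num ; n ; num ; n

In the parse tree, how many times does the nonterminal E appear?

[L [E num] ; [L [E n] ; [L [E num] ; [L [E n]]]]]

4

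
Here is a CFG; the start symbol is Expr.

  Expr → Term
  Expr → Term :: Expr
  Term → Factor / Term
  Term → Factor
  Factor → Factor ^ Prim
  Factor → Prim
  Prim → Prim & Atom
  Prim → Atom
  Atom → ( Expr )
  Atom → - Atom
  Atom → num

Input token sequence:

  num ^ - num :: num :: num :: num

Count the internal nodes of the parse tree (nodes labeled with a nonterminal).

[Expr [Term [Factor [Factor [Prim [Atom num]]] ^ [Prim [Atom - [Atom num]]]]] :: [Expr [Term [Factor [Prim [Atom num]]]] :: [Expr [Term [Factor [Prim [Atom num]]]] :: [Expr [Term [Factor [Prim [Atom num]]]]]]]]

24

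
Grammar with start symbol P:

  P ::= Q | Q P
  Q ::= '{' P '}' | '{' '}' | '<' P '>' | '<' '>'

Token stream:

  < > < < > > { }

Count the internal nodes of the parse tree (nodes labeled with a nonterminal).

8

[P [Q < >] [P [Q < [P [Q < >]] >] [P [Q { }]]]]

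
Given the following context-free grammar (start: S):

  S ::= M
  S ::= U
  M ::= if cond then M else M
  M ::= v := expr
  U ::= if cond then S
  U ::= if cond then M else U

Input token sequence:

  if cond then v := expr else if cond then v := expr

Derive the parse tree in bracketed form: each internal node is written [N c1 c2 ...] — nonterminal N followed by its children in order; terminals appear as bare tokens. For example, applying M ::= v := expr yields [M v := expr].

S
U
if cond then M else U
if cond then v := expr else U
if cond then v := expr else if cond then S
if cond then v := expr else if cond then M
if cond then v := expr else if cond then v := expr

[S [U if cond then [M v := expr] else [U if cond then [S [M v := expr]]]]]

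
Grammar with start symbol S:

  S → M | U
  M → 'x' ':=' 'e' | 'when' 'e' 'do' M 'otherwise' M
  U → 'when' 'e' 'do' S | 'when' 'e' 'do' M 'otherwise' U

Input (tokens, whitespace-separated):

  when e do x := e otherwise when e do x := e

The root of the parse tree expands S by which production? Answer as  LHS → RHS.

S → U

[S [U when e do [M x := e] otherwise [U when e do [S [M x := e]]]]]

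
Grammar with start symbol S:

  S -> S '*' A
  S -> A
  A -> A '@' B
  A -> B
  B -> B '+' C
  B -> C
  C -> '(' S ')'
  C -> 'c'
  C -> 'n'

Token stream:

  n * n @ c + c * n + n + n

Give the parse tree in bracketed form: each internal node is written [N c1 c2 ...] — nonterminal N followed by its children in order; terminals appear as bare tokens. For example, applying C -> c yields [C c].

S
S * A
S * A * A
A * A * A
B * A * A
C * A * A
n * A * A
n * A @ B * A
n * B @ B * A
n * C @ B * A
n * n @ B * A
n * n @ B + C * A
n * n @ C + C * A
n * n @ c + C * A
n * n @ c + c * A
n * n @ c + c * B
n * n @ c + c * B + C
n * n @ c + c * B + C + C
n * n @ c + c * C + C + C
n * n @ c + c * n + C + C
n * n @ c + c * n + n + C
n * n @ c + c * n + n + n

[S [S [S [A [B [C n]]]] * [A [A [B [C n]]] @ [B [B [C c]] + [C c]]]] * [A [B [B [B [C n]] + [C n]] + [C n]]]]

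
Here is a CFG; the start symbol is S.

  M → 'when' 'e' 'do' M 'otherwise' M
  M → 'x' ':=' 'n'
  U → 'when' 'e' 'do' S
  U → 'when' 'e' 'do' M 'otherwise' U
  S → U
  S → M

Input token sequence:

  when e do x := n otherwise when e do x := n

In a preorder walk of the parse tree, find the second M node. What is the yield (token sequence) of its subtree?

x := n

[S [U when e do [M x := n] otherwise [U when e do [S [M x := n]]]]]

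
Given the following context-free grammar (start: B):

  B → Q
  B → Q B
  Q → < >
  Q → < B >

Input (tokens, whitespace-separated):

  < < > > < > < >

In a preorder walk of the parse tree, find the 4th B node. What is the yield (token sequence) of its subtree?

< >

[B [Q < [B [Q < >]] >] [B [Q < >] [B [Q < >]]]]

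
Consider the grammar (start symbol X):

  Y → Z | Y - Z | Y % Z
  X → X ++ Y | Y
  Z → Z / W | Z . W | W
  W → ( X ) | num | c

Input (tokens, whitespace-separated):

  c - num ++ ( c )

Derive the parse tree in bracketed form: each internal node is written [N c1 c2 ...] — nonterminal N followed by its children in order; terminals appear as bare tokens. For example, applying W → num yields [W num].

[X [X [Y [Y [Z [W c]]] - [Z [W num]]]] ++ [Y [Z [W ( [X [Y [Z [W c]]]] )]]]]

X
X ++ Y
Y ++ Y
Y - Z ++ Y
Z - Z ++ Y
W - Z ++ Y
c - Z ++ Y
c - W ++ Y
c - num ++ Y
c - num ++ Z
c - num ++ W
c - num ++ ( X )
c - num ++ ( Y )
c - num ++ ( Z )
c - num ++ ( W )
c - num ++ ( c )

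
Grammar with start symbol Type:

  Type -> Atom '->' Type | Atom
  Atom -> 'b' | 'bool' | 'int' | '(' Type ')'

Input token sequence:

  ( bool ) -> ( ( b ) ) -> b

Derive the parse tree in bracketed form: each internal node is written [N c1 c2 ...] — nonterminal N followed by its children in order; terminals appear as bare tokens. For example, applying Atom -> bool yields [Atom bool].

[Type [Atom ( [Type [Atom bool]] )] -> [Type [Atom ( [Type [Atom ( [Type [Atom b]] )]] )] -> [Type [Atom b]]]]

Type
Atom -> Type
( Type ) -> Type
( Atom ) -> Type
( bool ) -> Type
( bool ) -> Atom -> Type
( bool ) -> ( Type ) -> Type
( bool ) -> ( Atom ) -> Type
( bool ) -> ( ( Type ) ) -> Type
( bool ) -> ( ( Atom ) ) -> Type
( bool ) -> ( ( b ) ) -> Type
( bool ) -> ( ( b ) ) -> Atom
( bool ) -> ( ( b ) ) -> b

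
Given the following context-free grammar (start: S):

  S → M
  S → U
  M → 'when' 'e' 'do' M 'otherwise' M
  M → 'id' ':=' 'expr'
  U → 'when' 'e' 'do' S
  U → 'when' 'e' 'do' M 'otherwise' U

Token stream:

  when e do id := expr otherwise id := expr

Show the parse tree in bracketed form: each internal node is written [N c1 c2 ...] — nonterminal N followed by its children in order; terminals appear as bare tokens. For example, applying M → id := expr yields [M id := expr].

[S [M when e do [M id := expr] otherwise [M id := expr]]]

S
M
when e do M otherwise M
when e do id := expr otherwise M
when e do id := expr otherwise id := expr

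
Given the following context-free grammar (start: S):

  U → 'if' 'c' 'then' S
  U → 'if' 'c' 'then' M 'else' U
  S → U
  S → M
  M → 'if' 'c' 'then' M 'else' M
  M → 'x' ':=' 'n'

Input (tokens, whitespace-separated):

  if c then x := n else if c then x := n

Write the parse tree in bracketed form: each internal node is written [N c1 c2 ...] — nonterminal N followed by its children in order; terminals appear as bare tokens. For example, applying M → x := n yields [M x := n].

S
U
if c then M else U
if c then x := n else U
if c then x := n else if c then S
if c then x := n else if c then M
if c then x := n else if c then x := n

[S [U if c then [M x := n] else [U if c then [S [M x := n]]]]]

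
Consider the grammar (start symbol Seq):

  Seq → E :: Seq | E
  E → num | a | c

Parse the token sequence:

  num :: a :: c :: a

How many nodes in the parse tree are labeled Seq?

4

[Seq [E num] :: [Seq [E a] :: [Seq [E c] :: [Seq [E a]]]]]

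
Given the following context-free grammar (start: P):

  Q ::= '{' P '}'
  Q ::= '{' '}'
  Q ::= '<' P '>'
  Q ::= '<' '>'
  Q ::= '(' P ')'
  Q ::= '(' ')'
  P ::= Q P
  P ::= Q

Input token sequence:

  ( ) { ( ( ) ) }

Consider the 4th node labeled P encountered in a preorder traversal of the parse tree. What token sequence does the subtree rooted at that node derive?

( )

[P [Q ( )] [P [Q { [P [Q ( [P [Q ( )]] )]] }]]]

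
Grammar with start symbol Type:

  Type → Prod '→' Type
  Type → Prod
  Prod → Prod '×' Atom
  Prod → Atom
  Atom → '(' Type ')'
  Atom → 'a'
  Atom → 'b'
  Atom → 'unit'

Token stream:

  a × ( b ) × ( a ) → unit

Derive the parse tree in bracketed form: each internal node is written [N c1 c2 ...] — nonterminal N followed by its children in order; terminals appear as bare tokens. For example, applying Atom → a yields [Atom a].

[Type [Prod [Prod [Prod [Atom a]] × [Atom ( [Type [Prod [Atom b]]] )]] × [Atom ( [Type [Prod [Atom a]]] )]] → [Type [Prod [Atom unit]]]]

Type
Prod → Type
Prod × Atom → Type
Prod × Atom × Atom → Type
Atom × Atom × Atom → Type
a × Atom × Atom → Type
a × ( Type ) × Atom → Type
a × ( Prod ) × Atom → Type
a × ( Atom ) × Atom → Type
a × ( b ) × Atom → Type
a × ( b ) × ( Type ) → Type
a × ( b ) × ( Prod ) → Type
a × ( b ) × ( Atom ) → Type
a × ( b ) × ( a ) → Type
a × ( b ) × ( a ) → Prod
a × ( b ) × ( a ) → Atom
a × ( b ) × ( a ) → unit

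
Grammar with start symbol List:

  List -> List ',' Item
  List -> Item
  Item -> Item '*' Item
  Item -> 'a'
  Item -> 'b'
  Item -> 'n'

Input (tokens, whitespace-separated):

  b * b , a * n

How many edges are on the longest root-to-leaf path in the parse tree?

4

[List [List [Item [Item b] * [Item b]]] , [Item [Item a] * [Item n]]]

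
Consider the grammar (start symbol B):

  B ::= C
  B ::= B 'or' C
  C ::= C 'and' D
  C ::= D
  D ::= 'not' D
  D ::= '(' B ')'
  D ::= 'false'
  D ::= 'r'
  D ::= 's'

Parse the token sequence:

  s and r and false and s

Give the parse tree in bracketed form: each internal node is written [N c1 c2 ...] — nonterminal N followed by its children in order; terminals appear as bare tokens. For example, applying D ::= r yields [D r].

B
C
C and D
C and D and D
C and D and D and D
D and D and D and D
s and D and D and D
s and r and D and D
s and r and false and D
s and r and false and s

[B [C [C [C [C [D s]] and [D r]] and [D false]] and [D s]]]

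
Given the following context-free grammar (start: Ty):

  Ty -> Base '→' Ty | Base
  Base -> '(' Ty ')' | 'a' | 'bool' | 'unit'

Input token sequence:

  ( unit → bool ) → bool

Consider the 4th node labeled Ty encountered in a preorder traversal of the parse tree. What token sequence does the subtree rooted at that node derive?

[Ty [Base ( [Ty [Base unit] → [Ty [Base bool]]] )] → [Ty [Base bool]]]

bool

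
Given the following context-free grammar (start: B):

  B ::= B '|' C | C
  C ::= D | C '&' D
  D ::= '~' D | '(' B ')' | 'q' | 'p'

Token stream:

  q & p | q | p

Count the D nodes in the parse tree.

[B [B [B [C [C [D q]] & [D p]]] | [C [D q]]] | [C [D p]]]

4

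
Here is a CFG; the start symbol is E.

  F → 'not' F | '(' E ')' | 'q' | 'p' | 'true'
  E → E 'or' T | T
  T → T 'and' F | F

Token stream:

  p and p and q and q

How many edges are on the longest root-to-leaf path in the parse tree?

6

[E [T [T [T [T [F p]] and [F p]] and [F q]] and [F q]]]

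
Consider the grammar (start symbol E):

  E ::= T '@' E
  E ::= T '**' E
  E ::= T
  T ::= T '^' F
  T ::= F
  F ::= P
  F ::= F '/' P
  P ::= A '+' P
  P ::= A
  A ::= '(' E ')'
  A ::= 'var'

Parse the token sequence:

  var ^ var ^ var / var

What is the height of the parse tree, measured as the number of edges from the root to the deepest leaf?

7

[E [T [T [T [F [P [A var]]]] ^ [F [P [A var]]]] ^ [F [F [P [A var]]] / [P [A var]]]]]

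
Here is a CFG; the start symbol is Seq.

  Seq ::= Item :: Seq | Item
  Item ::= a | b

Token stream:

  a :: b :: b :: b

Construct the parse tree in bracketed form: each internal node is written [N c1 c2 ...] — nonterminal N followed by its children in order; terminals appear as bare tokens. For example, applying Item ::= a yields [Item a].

[Seq [Item a] :: [Seq [Item b] :: [Seq [Item b] :: [Seq [Item b]]]]]

Seq
Item :: Seq
a :: Seq
a :: Item :: Seq
a :: b :: Seq
a :: b :: Item :: Seq
a :: b :: b :: Seq
a :: b :: b :: Item
a :: b :: b :: b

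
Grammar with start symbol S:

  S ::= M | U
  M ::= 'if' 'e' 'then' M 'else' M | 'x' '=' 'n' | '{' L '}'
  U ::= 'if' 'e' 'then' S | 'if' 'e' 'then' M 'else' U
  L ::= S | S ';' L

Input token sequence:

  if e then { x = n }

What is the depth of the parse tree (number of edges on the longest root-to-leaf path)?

[S [U if e then [S [M { [L [S [M x = n]]] }]]]]

7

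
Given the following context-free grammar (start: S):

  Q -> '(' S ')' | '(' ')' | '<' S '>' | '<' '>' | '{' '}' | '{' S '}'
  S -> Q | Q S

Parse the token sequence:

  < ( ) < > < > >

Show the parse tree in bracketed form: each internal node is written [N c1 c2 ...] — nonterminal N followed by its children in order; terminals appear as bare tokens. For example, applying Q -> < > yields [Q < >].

[S [Q < [S [Q ( )] [S [Q < >] [S [Q < >]]]] >]]

S
Q
< S >
< Q S >
< ( ) S >
< ( ) Q S >
< ( ) < > S >
< ( ) < > Q >
< ( ) < > < > >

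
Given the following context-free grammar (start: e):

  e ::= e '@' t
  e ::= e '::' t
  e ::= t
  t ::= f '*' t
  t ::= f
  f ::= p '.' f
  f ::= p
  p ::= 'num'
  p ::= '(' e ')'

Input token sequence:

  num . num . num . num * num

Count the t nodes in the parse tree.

[e [t [f [p num] . [f [p num] . [f [p num] . [f [p num]]]]] * [t [f [p num]]]]]

2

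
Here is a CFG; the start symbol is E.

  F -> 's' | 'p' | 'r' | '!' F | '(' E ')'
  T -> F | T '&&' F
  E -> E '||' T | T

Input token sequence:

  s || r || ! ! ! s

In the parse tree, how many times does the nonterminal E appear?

3

[E [E [E [T [F s]]] || [T [F r]]] || [T [F ! [F ! [F ! [F s]]]]]]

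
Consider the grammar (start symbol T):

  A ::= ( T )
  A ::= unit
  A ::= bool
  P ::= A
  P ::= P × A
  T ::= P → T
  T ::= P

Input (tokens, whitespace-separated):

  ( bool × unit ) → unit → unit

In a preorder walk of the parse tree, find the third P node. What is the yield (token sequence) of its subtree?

[T [P [A ( [T [P [P [A bool]] × [A unit]]] )]] → [T [P [A unit]] → [T [P [A unit]]]]]

bool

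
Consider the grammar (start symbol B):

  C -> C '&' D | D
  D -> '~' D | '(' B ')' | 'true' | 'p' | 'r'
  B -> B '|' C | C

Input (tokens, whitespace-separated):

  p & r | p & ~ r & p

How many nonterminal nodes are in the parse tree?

[B [B [C [C [D p]] & [D r]]] | [C [C [C [D p]] & [D ~ [D r]]] & [D p]]]

13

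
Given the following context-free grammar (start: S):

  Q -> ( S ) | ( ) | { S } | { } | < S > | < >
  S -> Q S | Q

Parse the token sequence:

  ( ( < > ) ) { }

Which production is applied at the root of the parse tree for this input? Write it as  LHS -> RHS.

[S [Q ( [S [Q ( [S [Q < >]] )]] )] [S [Q { }]]]

S -> Q S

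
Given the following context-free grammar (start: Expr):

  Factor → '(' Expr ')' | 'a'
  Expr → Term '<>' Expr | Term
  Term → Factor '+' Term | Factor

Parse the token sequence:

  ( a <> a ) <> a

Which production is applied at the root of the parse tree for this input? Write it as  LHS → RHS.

Expr → Term '<>' Expr

[Expr [Term [Factor ( [Expr [Term [Factor a]] <> [Expr [Term [Factor a]]]] )]] <> [Expr [Term [Factor a]]]]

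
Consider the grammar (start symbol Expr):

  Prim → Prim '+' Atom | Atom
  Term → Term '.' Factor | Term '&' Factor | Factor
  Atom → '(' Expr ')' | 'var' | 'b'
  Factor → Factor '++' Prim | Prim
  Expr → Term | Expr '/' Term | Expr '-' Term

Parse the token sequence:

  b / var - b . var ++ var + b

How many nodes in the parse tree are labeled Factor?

5

[Expr [Expr [Expr [Term [Factor [Prim [Atom b]]]]] / [Term [Factor [Prim [Atom var]]]]] - [Term [Term [Factor [Prim [Atom b]]]] . [Factor [Factor [Prim [Atom var]]] ++ [Prim [Prim [Atom var]] + [Atom b]]]]]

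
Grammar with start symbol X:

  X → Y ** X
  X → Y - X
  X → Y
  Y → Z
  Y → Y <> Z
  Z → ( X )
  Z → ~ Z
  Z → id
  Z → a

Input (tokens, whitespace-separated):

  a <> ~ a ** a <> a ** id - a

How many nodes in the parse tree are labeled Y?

6

[X [Y [Y [Z a]] <> [Z ~ [Z a]]] ** [X [Y [Y [Z a]] <> [Z a]] ** [X [Y [Z id]] - [X [Y [Z a]]]]]]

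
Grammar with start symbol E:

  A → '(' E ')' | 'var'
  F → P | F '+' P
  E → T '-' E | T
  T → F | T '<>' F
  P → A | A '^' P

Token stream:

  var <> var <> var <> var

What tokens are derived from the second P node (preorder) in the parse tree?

[E [T [T [T [T [F [P [A var]]]] <> [F [P [A var]]]] <> [F [P [A var]]]] <> [F [P [A var]]]]]

var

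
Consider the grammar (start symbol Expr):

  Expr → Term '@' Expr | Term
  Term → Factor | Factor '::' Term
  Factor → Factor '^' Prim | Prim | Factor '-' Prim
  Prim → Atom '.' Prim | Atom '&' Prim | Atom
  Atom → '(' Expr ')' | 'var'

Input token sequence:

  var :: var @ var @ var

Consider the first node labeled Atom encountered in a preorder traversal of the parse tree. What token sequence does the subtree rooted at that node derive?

[Expr [Term [Factor [Prim [Atom var]]] :: [Term [Factor [Prim [Atom var]]]]] @ [Expr [Term [Factor [Prim [Atom var]]]] @ [Expr [Term [Factor [Prim [Atom var]]]]]]]

var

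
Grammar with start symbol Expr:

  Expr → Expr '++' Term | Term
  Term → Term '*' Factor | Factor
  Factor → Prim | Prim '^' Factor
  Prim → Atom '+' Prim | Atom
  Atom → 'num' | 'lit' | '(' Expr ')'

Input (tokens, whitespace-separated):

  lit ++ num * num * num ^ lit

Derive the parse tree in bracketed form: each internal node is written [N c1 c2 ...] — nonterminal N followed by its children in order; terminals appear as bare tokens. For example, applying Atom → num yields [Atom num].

Expr
Expr ++ Term
Term ++ Term
Factor ++ Term
Prim ++ Term
Atom ++ Term
lit ++ Term
lit ++ Term * Factor
lit ++ Term * Factor * Factor
lit ++ Factor * Factor * Factor
lit ++ Prim * Factor * Factor
lit ++ Atom * Factor * Factor
lit ++ num * Factor * Factor
lit ++ num * Prim * Factor
lit ++ num * Atom * Factor
lit ++ num * num * Factor
lit ++ num * num * Prim ^ Factor
lit ++ num * num * Atom ^ Factor
lit ++ num * num * num ^ Factor
lit ++ num * num * num ^ Prim
lit ++ num * num * num ^ Atom
lit ++ num * num * num ^ lit

[Expr [Expr [Term [Factor [Prim [Atom lit]]]]] ++ [Term [Term [Term [Factor [Prim [Atom num]]]] * [Factor [Prim [Atom num]]]] * [Factor [Prim [Atom num]] ^ [Factor [Prim [Atom lit]]]]]]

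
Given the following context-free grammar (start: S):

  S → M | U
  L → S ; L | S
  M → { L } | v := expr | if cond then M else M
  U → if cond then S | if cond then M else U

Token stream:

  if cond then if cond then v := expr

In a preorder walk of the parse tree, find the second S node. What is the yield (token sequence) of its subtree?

[S [U if cond then [S [U if cond then [S [M v := expr]]]]]]

if cond then v := expr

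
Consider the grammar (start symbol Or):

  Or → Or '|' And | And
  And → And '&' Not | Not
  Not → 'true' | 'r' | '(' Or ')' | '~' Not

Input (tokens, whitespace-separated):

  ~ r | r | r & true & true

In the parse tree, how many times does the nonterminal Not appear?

6

[Or [Or [Or [And [Not ~ [Not r]]]] | [And [Not r]]] | [And [And [And [Not r]] & [Not true]] & [Not true]]]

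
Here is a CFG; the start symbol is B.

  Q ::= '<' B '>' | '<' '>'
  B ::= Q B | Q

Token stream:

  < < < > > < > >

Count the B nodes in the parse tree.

4

[B [Q < [B [Q < [B [Q < >]] >] [B [Q < >]]] >]]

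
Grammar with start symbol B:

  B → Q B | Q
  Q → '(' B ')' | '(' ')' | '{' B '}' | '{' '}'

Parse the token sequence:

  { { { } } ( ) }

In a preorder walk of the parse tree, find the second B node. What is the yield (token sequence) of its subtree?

{ { } } ( )

[B [Q { [B [Q { [B [Q { }]] }] [B [Q ( )]]] }]]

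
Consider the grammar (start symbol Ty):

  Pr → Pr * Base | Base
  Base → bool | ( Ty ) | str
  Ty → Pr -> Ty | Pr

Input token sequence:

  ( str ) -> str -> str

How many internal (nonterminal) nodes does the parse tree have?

12

[Ty [Pr [Base ( [Ty [Pr [Base str]]] )]] -> [Ty [Pr [Base str]] -> [Ty [Pr [Base str]]]]]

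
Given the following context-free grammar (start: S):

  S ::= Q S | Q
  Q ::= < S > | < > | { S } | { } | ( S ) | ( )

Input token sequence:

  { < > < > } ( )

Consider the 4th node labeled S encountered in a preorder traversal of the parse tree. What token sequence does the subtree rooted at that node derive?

[S [Q { [S [Q < >] [S [Q < >]]] }] [S [Q ( )]]]

( )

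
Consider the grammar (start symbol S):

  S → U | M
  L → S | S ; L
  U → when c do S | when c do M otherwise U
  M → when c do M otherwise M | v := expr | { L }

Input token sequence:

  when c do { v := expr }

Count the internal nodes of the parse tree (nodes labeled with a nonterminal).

7

[S [U when c do [S [M { [L [S [M v := expr]]] }]]]]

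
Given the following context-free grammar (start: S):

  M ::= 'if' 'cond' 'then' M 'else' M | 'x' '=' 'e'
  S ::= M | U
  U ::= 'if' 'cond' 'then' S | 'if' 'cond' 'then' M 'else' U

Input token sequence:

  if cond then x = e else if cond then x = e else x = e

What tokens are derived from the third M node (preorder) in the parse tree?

if cond then x = e else x = e

[S [M if cond then [M x = e] else [M if cond then [M x = e] else [M x = e]]]]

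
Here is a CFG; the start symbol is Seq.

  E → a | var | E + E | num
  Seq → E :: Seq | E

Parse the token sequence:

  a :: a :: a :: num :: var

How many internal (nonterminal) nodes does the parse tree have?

[Seq [E a] :: [Seq [E a] :: [Seq [E a] :: [Seq [E num] :: [Seq [E var]]]]]]

10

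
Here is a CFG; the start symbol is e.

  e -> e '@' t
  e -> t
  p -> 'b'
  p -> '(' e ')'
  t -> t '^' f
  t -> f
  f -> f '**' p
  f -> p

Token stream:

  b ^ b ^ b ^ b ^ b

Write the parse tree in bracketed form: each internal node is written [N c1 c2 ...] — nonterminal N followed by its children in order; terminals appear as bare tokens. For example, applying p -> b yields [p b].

e
t
t ^ f
t ^ f ^ f
t ^ f ^ f ^ f
t ^ f ^ f ^ f ^ f
f ^ f ^ f ^ f ^ f
p ^ f ^ f ^ f ^ f
b ^ f ^ f ^ f ^ f
b ^ p ^ f ^ f ^ f
b ^ b ^ f ^ f ^ f
b ^ b ^ p ^ f ^ f
b ^ b ^ b ^ f ^ f
b ^ b ^ b ^ p ^ f
b ^ b ^ b ^ b ^ f
b ^ b ^ b ^ b ^ p
b ^ b ^ b ^ b ^ b

[e [t [t [t [t [t [f [p b]]] ^ [f [p b]]] ^ [f [p b]]] ^ [f [p b]]] ^ [f [p b]]]]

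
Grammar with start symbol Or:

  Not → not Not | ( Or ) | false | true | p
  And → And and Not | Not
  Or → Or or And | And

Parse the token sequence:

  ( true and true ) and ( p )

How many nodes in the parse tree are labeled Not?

[Or [And [And [Not ( [Or [And [And [Not true]] and [Not true]]] )]] and [Not ( [Or [And [Not p]]] )]]]

5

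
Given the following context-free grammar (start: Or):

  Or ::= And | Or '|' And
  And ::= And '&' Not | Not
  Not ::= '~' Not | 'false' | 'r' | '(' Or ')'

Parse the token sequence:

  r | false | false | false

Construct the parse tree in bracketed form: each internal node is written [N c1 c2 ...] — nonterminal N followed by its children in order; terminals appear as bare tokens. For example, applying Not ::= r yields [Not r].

[Or [Or [Or [Or [And [Not r]]] | [And [Not false]]] | [And [Not false]]] | [And [Not false]]]

Or
Or | And
Or | And | And
Or | And | And | And
And | And | And | And
Not | And | And | And
r | And | And | And
r | Not | And | And
r | false | And | And
r | false | Not | And
r | false | false | And
r | false | false | Not
r | false | false | false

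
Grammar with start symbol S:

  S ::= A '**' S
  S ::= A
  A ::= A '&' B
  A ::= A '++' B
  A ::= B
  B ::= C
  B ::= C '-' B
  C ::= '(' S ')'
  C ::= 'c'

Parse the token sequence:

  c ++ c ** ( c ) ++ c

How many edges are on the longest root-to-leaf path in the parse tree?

[S [A [A [B [C c]]] ++ [B [C c]]] ** [S [A [A [B [C ( [S [A [B [C c]]]] )]]] ++ [B [C c]]]]]

10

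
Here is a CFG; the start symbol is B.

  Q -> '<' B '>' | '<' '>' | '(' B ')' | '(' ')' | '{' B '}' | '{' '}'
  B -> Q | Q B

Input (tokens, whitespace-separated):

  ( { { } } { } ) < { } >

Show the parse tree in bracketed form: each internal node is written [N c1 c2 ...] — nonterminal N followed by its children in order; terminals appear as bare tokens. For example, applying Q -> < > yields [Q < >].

[B [Q ( [B [Q { [B [Q { }]] }] [B [Q { }]]] )] [B [Q < [B [Q { }]] >]]]

B
Q B
( B ) B
( Q B ) B
( { B } B ) B
( { Q } B ) B
( { { } } B ) B
( { { } } Q ) B
( { { } } { } ) B
( { { } } { } ) Q
( { { } } { } ) < B >
( { { } } { } ) < Q >
( { { } } { } ) < { } >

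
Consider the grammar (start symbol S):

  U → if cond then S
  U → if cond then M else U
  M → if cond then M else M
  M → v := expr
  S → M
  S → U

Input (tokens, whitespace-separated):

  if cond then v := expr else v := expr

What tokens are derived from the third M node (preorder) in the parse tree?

v := expr

[S [M if cond then [M v := expr] else [M v := expr]]]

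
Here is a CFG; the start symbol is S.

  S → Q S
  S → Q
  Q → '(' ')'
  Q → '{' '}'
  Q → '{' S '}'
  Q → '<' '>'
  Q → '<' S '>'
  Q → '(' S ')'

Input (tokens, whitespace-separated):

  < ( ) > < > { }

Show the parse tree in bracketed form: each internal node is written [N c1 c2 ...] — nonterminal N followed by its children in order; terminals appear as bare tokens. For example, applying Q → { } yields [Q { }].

S
Q S
< S > S
< Q > S
< ( ) > S
< ( ) > Q S
< ( ) > < > S
< ( ) > < > Q
< ( ) > < > { }

[S [Q < [S [Q ( )]] >] [S [Q < >] [S [Q { }]]]]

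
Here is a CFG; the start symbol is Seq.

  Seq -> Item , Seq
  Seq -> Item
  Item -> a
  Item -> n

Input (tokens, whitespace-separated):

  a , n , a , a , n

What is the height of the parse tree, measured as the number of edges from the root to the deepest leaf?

[Seq [Item a] , [Seq [Item n] , [Seq [Item a] , [Seq [Item a] , [Seq [Item n]]]]]]

6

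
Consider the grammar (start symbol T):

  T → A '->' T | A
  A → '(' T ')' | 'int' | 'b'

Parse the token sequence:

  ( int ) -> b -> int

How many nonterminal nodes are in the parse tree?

8

[T [A ( [T [A int]] )] -> [T [A b] -> [T [A int]]]]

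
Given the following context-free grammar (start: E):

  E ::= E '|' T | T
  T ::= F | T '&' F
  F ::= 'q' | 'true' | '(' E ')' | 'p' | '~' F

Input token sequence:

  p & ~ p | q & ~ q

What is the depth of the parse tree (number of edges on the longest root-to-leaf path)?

5

[E [E [T [T [F p]] & [F ~ [F p]]]] | [T [T [F q]] & [F ~ [F q]]]]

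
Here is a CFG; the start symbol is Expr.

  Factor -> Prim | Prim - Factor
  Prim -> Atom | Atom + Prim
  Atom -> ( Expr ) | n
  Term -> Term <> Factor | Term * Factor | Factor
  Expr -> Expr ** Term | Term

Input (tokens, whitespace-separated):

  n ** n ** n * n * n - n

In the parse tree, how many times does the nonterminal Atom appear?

6

[Expr [Expr [Expr [Term [Factor [Prim [Atom n]]]]] ** [Term [Factor [Prim [Atom n]]]]] ** [Term [Term [Term [Factor [Prim [Atom n]]]] * [Factor [Prim [Atom n]]]] * [Factor [Prim [Atom n]] - [Factor [Prim [Atom n]]]]]]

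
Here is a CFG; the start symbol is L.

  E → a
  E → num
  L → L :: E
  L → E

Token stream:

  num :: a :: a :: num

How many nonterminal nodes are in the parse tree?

[L [L [L [L [E num]] :: [E a]] :: [E a]] :: [E num]]

8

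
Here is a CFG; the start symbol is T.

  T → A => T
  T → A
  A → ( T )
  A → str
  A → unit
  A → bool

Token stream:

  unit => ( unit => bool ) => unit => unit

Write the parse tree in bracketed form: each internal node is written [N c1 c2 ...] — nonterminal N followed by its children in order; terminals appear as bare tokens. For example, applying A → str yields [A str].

T
A => T
unit => T
unit => A => T
unit => ( T ) => T
unit => ( A => T ) => T
unit => ( unit => T ) => T
unit => ( unit => A ) => T
unit => ( unit => bool ) => T
unit => ( unit => bool ) => A => T
unit => ( unit => bool ) => unit => T
unit => ( unit => bool ) => unit => A
unit => ( unit => bool ) => unit => unit

[T [A unit] => [T [A ( [T [A unit] => [T [A bool]]] )] => [T [A unit] => [T [A unit]]]]]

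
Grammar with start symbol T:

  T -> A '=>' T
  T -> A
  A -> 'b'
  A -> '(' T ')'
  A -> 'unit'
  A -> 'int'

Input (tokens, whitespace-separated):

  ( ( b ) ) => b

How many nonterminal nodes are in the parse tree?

[T [A ( [T [A ( [T [A b]] )]] )] => [T [A b]]]

8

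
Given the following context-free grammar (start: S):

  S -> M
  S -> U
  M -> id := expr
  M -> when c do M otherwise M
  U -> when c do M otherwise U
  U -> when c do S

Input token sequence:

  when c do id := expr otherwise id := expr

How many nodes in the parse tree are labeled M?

3

[S [M when c do [M id := expr] otherwise [M id := expr]]]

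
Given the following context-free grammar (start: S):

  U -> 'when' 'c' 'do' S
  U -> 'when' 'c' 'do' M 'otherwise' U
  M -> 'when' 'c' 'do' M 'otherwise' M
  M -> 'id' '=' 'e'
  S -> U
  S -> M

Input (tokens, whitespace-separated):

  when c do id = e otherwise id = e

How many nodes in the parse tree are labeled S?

[S [M when c do [M id = e] otherwise [M id = e]]]

1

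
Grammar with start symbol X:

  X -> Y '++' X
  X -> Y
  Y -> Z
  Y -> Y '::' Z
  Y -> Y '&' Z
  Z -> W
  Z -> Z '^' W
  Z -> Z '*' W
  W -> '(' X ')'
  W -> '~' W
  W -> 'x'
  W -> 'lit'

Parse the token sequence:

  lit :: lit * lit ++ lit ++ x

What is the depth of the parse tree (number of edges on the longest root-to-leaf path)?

[X [Y [Y [Z [W lit]]] :: [Z [Z [W lit]] * [W lit]]] ++ [X [Y [Z [W lit]]] ++ [X [Y [Z [W x]]]]]]

6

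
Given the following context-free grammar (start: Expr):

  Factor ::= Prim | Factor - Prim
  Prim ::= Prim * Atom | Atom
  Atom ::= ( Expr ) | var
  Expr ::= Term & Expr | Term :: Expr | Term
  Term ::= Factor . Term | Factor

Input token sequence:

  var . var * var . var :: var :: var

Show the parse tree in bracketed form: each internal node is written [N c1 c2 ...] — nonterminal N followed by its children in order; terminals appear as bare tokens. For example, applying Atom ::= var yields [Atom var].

[Expr [Term [Factor [Prim [Atom var]]] . [Term [Factor [Prim [Prim [Atom var]] * [Atom var]]] . [Term [Factor [Prim [Atom var]]]]]] :: [Expr [Term [Factor [Prim [Atom var]]]] :: [Expr [Term [Factor [Prim [Atom var]]]]]]]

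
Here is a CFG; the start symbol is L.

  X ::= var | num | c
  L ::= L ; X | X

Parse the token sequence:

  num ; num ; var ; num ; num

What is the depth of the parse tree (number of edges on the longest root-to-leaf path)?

[L [L [L [L [L [X num]] ; [X num]] ; [X var]] ; [X num]] ; [X num]]

6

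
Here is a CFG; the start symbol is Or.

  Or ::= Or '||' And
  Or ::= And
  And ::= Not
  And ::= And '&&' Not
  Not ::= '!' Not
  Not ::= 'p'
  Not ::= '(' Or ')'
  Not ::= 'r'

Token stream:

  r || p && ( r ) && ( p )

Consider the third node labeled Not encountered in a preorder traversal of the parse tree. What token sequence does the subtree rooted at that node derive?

[Or [Or [And [Not r]]] || [And [And [And [Not p]] && [Not ( [Or [And [Not r]]] )]] && [Not ( [Or [And [Not p]]] )]]]

( r )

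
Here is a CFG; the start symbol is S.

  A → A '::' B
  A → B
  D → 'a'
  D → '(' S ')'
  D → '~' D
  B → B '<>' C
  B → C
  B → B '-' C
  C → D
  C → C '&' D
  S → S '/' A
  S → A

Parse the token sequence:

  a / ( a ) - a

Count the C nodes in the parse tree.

[S [S [A [B [C [D a]]]]] / [A [B [B [C [D ( [S [A [B [C [D a]]]]] )]]] - [C [D a]]]]]

4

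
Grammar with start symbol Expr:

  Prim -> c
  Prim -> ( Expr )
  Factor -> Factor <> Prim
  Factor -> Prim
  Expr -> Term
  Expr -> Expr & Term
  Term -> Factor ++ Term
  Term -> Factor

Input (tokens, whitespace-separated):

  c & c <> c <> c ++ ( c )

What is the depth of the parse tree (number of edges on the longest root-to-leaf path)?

[Expr [Expr [Term [Factor [Prim c]]]] & [Term [Factor [Factor [Factor [Prim c]] <> [Prim c]] <> [Prim c]] ++ [Term [Factor [Prim ( [Expr [Term [Factor [Prim c]]]] )]]]]]

9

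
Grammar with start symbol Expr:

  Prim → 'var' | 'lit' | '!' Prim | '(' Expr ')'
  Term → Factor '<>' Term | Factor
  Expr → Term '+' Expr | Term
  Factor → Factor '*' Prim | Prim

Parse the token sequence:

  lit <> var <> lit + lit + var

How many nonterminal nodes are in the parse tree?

[Expr [Term [Factor [Prim lit]] <> [Term [Factor [Prim var]] <> [Term [Factor [Prim lit]]]]] + [Expr [Term [Factor [Prim lit]]] + [Expr [Term [Factor [Prim var]]]]]]

18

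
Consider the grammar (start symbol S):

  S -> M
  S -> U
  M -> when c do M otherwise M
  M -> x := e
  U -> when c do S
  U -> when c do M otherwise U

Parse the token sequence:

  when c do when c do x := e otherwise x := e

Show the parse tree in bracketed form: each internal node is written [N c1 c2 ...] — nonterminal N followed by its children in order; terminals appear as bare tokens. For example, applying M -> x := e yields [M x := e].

S
U
when c do S
when c do M
when c do when c do M otherwise M
when c do when c do x := e otherwise M
when c do when c do x := e otherwise x := e

[S [U when c do [S [M when c do [M x := e] otherwise [M x := e]]]]]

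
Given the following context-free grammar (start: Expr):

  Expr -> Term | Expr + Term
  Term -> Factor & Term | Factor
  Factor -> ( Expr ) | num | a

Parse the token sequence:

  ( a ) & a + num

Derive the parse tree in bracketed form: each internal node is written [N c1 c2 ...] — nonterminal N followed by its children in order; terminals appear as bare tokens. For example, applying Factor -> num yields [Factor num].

[Expr [Expr [Term [Factor ( [Expr [Term [Factor a]]] )] & [Term [Factor a]]]] + [Term [Factor num]]]

Expr
Expr + Term
Term + Term
Factor & Term + Term
( Expr ) & Term + Term
( Term ) & Term + Term
( Factor ) & Term + Term
( a ) & Term + Term
( a ) & Factor + Term
( a ) & a + Term
( a ) & a + Factor
( a ) & a + num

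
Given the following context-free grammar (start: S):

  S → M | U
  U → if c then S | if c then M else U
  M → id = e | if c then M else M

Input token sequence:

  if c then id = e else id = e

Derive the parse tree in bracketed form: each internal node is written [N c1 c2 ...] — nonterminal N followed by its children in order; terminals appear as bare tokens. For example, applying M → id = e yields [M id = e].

S
M
if c then M else M
if c then id = e else M
if c then id = e else id = e

[S [M if c then [M id = e] else [M id = e]]]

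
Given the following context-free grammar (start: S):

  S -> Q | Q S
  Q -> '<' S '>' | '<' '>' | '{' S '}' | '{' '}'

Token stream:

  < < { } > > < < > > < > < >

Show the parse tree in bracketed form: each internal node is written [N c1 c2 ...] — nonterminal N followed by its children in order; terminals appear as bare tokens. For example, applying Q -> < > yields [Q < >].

S
Q S
< S > S
< Q > S
< < S > > S
< < Q > > S
< < { } > > S
< < { } > > Q S
< < { } > > < S > S
< < { } > > < Q > S
< < { } > > < < > > S
< < { } > > < < > > Q S
< < { } > > < < > > < > S
< < { } > > < < > > < > Q
< < { } > > < < > > < > < >

[S [Q < [S [Q < [S [Q { }]] >]] >] [S [Q < [S [Q < >]] >] [S [Q < >] [S [Q < >]]]]]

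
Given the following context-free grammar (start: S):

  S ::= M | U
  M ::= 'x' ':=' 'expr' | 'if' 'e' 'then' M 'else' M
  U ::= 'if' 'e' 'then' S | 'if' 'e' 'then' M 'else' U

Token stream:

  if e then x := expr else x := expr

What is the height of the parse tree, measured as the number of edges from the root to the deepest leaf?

3

[S [M if e then [M x := expr] else [M x := expr]]]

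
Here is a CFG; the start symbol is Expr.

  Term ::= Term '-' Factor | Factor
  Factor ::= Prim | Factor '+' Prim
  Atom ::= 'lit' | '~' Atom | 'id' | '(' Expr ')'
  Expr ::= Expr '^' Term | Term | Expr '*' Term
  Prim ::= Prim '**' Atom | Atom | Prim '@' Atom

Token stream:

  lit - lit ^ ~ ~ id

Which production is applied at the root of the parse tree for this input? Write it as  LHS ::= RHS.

Expr ::= Expr '^' Term

[Expr [Expr [Term [Term [Factor [Prim [Atom lit]]]] - [Factor [Prim [Atom lit]]]]] ^ [Term [Factor [Prim [Atom ~ [Atom ~ [Atom id]]]]]]]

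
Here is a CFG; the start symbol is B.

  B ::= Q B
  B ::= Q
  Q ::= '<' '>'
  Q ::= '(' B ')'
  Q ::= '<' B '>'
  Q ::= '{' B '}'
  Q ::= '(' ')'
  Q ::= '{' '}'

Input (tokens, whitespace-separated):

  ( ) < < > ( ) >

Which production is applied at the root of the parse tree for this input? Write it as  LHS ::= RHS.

B ::= Q B

[B [Q ( )] [B [Q < [B [Q < >] [B [Q ( )]]] >]]]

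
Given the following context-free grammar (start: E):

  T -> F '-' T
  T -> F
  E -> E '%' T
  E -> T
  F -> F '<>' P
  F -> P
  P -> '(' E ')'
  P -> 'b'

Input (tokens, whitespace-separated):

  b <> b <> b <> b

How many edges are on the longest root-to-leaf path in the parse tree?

[E [T [F [F [F [F [P b]] <> [P b]] <> [P b]] <> [P b]]]]

7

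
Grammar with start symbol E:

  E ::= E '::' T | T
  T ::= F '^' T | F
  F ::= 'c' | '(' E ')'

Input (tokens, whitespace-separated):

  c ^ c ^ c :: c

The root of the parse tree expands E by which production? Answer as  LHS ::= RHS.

[E [E [T [F c] ^ [T [F c] ^ [T [F c]]]]] :: [T [F c]]]

E ::= E '::' T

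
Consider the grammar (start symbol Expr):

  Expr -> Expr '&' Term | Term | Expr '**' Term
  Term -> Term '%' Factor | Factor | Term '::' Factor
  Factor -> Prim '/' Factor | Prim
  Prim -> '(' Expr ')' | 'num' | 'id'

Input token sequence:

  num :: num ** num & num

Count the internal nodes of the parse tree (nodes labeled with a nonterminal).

[Expr [Expr [Expr [Term [Term [Factor [Prim num]]] :: [Factor [Prim num]]]] ** [Term [Factor [Prim num]]]] & [Term [Factor [Prim num]]]]

15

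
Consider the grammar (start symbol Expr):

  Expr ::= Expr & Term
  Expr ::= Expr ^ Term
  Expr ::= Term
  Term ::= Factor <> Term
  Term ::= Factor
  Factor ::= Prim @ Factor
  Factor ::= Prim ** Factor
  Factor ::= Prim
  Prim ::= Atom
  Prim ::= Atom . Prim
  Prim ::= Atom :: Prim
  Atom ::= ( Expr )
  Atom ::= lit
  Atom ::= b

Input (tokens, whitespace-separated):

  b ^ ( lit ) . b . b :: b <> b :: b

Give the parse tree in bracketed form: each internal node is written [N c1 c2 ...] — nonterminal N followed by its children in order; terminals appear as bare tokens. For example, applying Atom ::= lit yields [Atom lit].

[Expr [Expr [Term [Factor [Prim [Atom b]]]]] ^ [Term [Factor [Prim [Atom ( [Expr [Term [Factor [Prim [Atom lit]]]]] )] . [Prim [Atom b] . [Prim [Atom b] :: [Prim [Atom b]]]]]] <> [Term [Factor [Prim [Atom b] :: [Prim [Atom b]]]]]]]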